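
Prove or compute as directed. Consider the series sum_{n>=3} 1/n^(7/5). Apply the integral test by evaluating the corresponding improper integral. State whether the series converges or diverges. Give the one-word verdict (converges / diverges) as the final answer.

Let f(x) = x^(-7/5). Then f is positive, continuous, and decreasing on [3, infinity), so the integral test applies.
Compute the improper integral int_{3}^infinity f(x) dx:
  antiderivative F(x) = -5/(2*x^(2/5)).
  As x -> infinity, F(x) -> 0 (since p = 7/5 > 1).
  So int = F(infinity) - F(3) = 0 - (-5*3^(3/5)/6) = 5*3^(3/5)/6.
  Finite, so by the integral test, the series converges.

converges


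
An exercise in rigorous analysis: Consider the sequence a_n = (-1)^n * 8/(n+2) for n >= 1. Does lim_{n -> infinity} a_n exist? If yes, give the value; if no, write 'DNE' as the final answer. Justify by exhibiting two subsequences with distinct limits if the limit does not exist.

Examine the behaviour of a_n along subsequences.
Even-n subsequence a_{2k} = 8/(2k+2) -> 0. Odd-n subsequence a_{2k+1} = -8/(2k+3) -> 0. Both tend to 0, which suggests the limit is 0; verify directly.
|a_n - 0| = 8/(n+2) < 8/n for every n >= 1.
Given epsilon > 0, choose a positive integer N > 8/epsilon. Then for all n >= N, |a_n| < 8/n <= 8/N < epsilon.
So by the definition of the limit, lim a_n exists and equals 0.

0


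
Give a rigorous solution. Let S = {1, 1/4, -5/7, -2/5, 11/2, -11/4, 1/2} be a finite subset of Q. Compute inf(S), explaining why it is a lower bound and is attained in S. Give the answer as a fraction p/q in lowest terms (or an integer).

S is finite, so inf(S) = min(S).
Sorted increasing:
-11/4, -5/7, -2/5, 1/4, 1/2, 1, 11/2
The extremum is -11/4.
For every x in S, x >= -11/4. And -11/4 is in S, so it is attained.
Therefore inf(S) = -11/4.

-11/4


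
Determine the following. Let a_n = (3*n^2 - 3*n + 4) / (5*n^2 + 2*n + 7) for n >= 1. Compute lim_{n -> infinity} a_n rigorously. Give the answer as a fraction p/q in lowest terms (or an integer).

Divide numerator and denominator by n^2, the highest power:
numerator / n^2 = 3 - 3/n + 4/n^2
denominator / n^2 = 5 + 2/n + 7/n^2
As n -> infinity, all terms of the form c/n^k (k >= 1) tend to 0.
So numerator / n^2 -> 3 and denominator / n^2 -> 5.
Therefore lim a_n = 3/5.

3/5


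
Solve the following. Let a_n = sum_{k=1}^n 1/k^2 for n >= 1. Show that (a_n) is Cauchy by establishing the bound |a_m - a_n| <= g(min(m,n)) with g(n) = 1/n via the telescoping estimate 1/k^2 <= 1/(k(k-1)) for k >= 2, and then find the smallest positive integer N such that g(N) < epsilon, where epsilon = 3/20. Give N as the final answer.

For m > n >= 1: |a_m - a_n| = sum_{k=n+1}^m 1/k^2.
Use 1/k^2 <= 1/(k(k-1)) = 1/(k-1) - 1/k for k >= 2:
sum_{k=n+1}^m 1/k^2 <= sum_{k=n+1}^m (1/(k-1) - 1/k) = 1/n - 1/m <= 1/n.
By symmetry the same bound holds with n,m swapped, so |a_m - a_n| <= 1/min(m,n) = g(min(m,n)). Since g(n) -> 0, (a_n) is Cauchy.
Now solve g(N) < 3/20: 1/N < 3/20 <=> N > 1/(3/20) = 20/3.
The smallest integer strictly greater than 20/3 is N = 7.
Check: g(7) = 1/7 < 3/20; g(6) = 1/6 >= 3/20. So N = 7.

7


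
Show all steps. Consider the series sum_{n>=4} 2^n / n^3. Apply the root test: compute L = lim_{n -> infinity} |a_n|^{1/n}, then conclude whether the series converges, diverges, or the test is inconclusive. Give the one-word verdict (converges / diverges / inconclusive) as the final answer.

Let a_n denote the general term. Form |a_n|^(1/n) and simplify:
|a_n|^(1/n) = 2/n^(3/n)
Take the limit as n -> infinity: L = 2.
Since L = 2 > 1, the root test implies divergence.

diverges


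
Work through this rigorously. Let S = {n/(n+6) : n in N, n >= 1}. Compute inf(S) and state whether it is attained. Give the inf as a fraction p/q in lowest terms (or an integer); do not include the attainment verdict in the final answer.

Analysis:
- Values: 1/7, 1/4, 1/3, 2/5, ... strictly increasing.
- Minimum is 1/7 (n=1); inf = 1/7 (attained).
- n/(n+6) = 1 - 6/(n+6) -> 1 from below as n -> infinity, and never equals 1.
- So sup = 1 (not attained).
Conclusion: inf(S) = 1/7, attained in S.

1/7


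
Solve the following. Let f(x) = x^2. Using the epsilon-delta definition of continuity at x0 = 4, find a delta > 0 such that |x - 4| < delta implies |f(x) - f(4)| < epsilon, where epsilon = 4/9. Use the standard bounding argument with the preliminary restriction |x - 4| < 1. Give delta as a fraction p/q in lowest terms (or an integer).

Factor: |x^2 - (4)^2| = |x - 4| * |x + 4|.
Impose |x - 4| < 1 first. Then |x + 4| = |(x - 4) + 2*(4)| <= |x - 4| + 2*|4| < 1 + 8 = 9.
So |x^2 - (4)^2| < delta * 9.
We need delta * 9 <= 4/9, i.e. delta <= 4/9/9 = 4/81.
Since 4/81 < 1, this is tighter than 1; take delta = 4/81.
So delta = 4/81 works.

4/81


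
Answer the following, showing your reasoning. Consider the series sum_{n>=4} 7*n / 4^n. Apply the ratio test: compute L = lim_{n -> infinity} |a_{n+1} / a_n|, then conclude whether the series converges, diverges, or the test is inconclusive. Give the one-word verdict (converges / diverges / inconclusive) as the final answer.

Let a_n denote the general term. Form the ratio a_{n+1}/a_n and simplify:
a_{n+1}/a_n = (n + 1)/(4*n)
Take the limit as n -> infinity: L = 1/4.
Since L = 1/4 < 1, the ratio test implies the series converges.

converges


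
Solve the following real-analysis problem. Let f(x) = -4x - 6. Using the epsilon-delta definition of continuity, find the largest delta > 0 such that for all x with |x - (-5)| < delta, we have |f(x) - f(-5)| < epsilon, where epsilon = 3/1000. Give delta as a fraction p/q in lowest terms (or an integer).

We compute f(-5) = -4*(-5) - 6 = 14.
|f(x) - f(-5)| = |-4x - 6 - (14)| = |-4(x - (-5))| = 4|x - (-5)|.
We need 4|x - (-5)| < 3/1000, i.e. |x - (-5)| < 3/1000 / 4 = 3/4000.
So any delta <= 3/4000 works. Conversely, if delta > 3/4000, then x = -5 + 3/4000 satisfies |x - (-5)| = 3/4000 < delta but |f(x) - f(-5)| = 4 * 3/4000 = 3/1000, which is not < 3/1000; so no larger delta works.
Hence the largest such delta is 3/4000.

3/4000


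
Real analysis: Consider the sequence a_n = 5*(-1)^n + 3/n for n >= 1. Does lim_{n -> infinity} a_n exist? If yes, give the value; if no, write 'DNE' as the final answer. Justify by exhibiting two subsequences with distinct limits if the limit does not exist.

Examine the behaviour of a_n along subsequences.
a_{2k} = 5 + 3/(2k) -> 5. a_{2k+1} = -5 + 3/(2k+1) -> -5.
Since these two subsequential limits are 5 and -5, distinct, the full sequence cannot converge (a convergent sequence has all subsequences tending to the same limit). So lim a_n does not exist.

DNE


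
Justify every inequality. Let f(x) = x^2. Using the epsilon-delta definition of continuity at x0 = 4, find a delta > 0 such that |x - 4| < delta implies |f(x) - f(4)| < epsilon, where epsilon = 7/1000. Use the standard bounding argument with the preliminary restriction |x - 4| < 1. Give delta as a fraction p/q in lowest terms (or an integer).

Factor: |x^2 - (4)^2| = |x - 4| * |x + 4|.
Impose |x - 4| < 1 first. Then |x + 4| = |(x - 4) + 2*(4)| <= |x - 4| + 2*|4| < 1 + 8 = 9.
So |x^2 - (4)^2| < delta * 9.
We need delta * 9 <= 7/1000, i.e. delta <= 7/1000/9 = 7/9000.
Since 7/9000 < 1, this is tighter than 1; take delta = 7/9000.
So delta = 7/9000 works.

7/9000


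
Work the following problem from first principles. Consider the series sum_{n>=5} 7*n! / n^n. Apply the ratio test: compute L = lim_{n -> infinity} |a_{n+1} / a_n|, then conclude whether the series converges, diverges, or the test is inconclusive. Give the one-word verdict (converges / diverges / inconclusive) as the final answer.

Let a_n denote the general term. Form the ratio a_{n+1}/a_n and simplify:
a_{n+1}/a_n = (n/(n + 1))^n
Take the limit as n -> infinity: L = exp(-1).
Since L = exp(-1) < 1, the ratio test implies the series converges.

converges


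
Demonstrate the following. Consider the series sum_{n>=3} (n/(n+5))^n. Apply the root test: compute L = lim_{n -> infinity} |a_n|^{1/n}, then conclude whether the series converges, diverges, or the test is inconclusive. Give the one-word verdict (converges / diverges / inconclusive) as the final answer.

Let a_n denote the general term. Form |a_n|^(1/n) and simplify:
|a_n|^(1/n) = n/(n + 5)
Take the limit as n -> infinity: L = 1.
Since L = 1, the root test is inconclusive. (In fact a_n = (n/(n+5))^n -> e^(-5) != 0, so the nth-term test shows divergence; but the root test itself gives no conclusion.)

inconclusive


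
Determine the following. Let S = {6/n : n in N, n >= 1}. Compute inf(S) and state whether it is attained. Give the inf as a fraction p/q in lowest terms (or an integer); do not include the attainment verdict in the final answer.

Analysis:
- Values: 6, 3, 2, 3/2, ... strictly decreasing.
- The maximum is 6 (n=1); sup = 6 (attained).
- The set is bounded below by 0; 6/n -> 0 so 0 is the greatest lower bound.
- 0 is not in the set, so inf = 0 is not attained.
Conclusion: inf(S) = 0, not attained in S.

0


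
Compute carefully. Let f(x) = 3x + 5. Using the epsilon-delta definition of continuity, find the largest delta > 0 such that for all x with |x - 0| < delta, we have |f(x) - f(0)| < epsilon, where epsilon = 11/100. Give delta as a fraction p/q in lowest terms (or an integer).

We compute f(0) = 3*(0) + 5 = 5.
|f(x) - f(0)| = |3x + 5 - (5)| = |3(x - 0)| = 3|x - 0|.
We need 3|x - 0| < 11/100, i.e. |x - 0| < 11/100 / 3 = 11/300.
So any delta <= 11/300 works. Conversely, if delta > 11/300, then x = 0 + 11/300 satisfies |x - 0| = 11/300 < delta but |f(x) - f(0)| = 3 * 11/300 = 11/100, which is not < 11/100; so no larger delta works.
Hence the largest such delta is 11/300.

11/300


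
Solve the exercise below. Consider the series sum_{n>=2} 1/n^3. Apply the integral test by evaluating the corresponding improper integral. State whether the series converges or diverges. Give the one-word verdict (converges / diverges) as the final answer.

Let f(x) = x^(-3). Then f is positive, continuous, and decreasing on [2, infinity), so the integral test applies.
Compute the improper integral int_{2}^infinity f(x) dx:
  antiderivative F(x) = -1/(2*x^2).
  As x -> infinity, F(x) -> 0 (since p = 3 > 1).
  So int = F(infinity) - F(2) = 0 - (-1/8) = 1/8.
  Finite, so by the integral test, the series converges.

converges


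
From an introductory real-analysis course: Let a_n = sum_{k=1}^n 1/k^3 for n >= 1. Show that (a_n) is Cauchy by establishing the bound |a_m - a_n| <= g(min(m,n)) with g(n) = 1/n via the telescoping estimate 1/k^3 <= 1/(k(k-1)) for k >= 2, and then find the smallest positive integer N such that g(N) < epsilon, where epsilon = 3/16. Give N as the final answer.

For m > n >= 1: |a_m - a_n| = sum_{k=n+1}^m 1/k^3.
Use 1/k^3 <= 1/(k(k-1)) = 1/(k-1) - 1/k for k >= 2 (which holds since k^3 >= k^2 >= k(k-1) for k >= 2):
sum_{k=n+1}^m 1/k^3 <= sum_{k=n+1}^m (1/(k-1) - 1/k) = 1/n - 1/m <= 1/n.
By symmetry the same bound holds with n,m swapped, so |a_m - a_n| <= 1/min(m,n) = g(min(m,n)). Since g(n) -> 0, (a_n) is Cauchy.
Now solve g(N) < 3/16: 1/N < 3/16 <=> N > 1/(3/16) = 16/3.
The smallest integer strictly greater than 16/3 is N = 6.
Check: g(6) = 1/6 < 3/16; g(5) = 1/5 >= 3/16. So N = 6.

6


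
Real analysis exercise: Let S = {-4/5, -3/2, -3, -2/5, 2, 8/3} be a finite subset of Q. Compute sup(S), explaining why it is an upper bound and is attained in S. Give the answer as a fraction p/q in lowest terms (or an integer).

S is finite, so sup(S) = max(S).
Sorted decreasing:
8/3, 2, -2/5, -4/5, -3/2, -3
The extremum is 8/3.
For every x in S, x <= 8/3. And 8/3 is in S, so it is attained.
Therefore sup(S) = 8/3.

8/3


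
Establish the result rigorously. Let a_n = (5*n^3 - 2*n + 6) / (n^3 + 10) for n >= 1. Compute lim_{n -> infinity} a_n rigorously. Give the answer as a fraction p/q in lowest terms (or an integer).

Divide numerator and denominator by n^3, the highest power:
numerator / n^3 = 5 - 2/n^2 + 6/n^3
denominator / n^3 = 1 + 10/n^3
As n -> infinity, all terms of the form c/n^k (k >= 1) tend to 0.
So numerator / n^3 -> 5 and denominator / n^3 -> 1.
Therefore lim a_n = 5.

5


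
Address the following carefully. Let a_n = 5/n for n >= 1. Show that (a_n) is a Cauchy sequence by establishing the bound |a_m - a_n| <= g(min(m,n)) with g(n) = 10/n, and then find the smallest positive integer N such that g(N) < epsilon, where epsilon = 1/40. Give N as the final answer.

For any m, n >= 1, by the triangle inequality:
|a_m - a_n| = |5/m - 5/n| <= 5*1/m + 5*1/n <= 10/min(m,n).
So g(n) = 10/n bounds the Cauchy difference. Since g(n) -> 0, (a_n) is Cauchy.
Now solve g(N) < 1/40: 10/N < 1/40 <=> N > 10 / (1/40) = 400.
The smallest integer strictly greater than 400 is N = 401.
Check: g(401) = 10/401 = 10/401 < 1/40; g(400) = 1/40 >= 1/40. So N = 401.

401


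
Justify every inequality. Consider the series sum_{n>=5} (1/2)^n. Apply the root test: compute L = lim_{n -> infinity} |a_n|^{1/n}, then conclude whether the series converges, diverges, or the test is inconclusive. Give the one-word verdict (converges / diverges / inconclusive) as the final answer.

Let a_n denote the general term. Form |a_n|^(1/n) and simplify:
|a_n|^(1/n) = 1/2
Take the limit as n -> infinity: L = 1/2.
Since L = 1/2 < 1, the root test implies convergence.

converges


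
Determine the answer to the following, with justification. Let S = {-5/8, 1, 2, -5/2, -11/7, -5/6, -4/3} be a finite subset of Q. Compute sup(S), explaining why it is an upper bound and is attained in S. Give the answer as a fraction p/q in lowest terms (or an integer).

S is finite, so sup(S) = max(S).
Sorted decreasing:
2, 1, -5/8, -5/6, -4/3, -11/7, -5/2
The extremum is 2.
For every x in S, x <= 2. And 2 is in S, so it is attained.
Therefore sup(S) = 2.

2


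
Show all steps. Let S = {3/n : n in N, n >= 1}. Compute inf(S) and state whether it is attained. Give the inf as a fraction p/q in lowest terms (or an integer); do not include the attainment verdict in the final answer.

Analysis:
- Values: 3, 3/2, 1, 3/4, ... strictly decreasing.
- The maximum is 3 (n=1); sup = 3 (attained).
- The set is bounded below by 0; 3/n -> 0 so 0 is the greatest lower bound.
- 0 is not in the set, so inf = 0 is not attained.
Conclusion: inf(S) = 0, not attained in S.

0


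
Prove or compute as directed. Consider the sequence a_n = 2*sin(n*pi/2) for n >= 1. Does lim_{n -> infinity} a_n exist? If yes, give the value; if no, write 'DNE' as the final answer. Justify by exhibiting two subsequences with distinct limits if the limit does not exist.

Examine the behaviour of a_n along subsequences.
a_{4k+1} = 2*sin(pi/2 + 2k*pi) = 2 -> 2. a_{4k+3} = 2*sin(3pi/2 + 2k*pi) = -2 -> -2.
Since these two subsequential limits are 2 and -2, distinct, the full sequence cannot converge (a convergent sequence has all subsequences tending to the same limit). So lim a_n does not exist.

DNE


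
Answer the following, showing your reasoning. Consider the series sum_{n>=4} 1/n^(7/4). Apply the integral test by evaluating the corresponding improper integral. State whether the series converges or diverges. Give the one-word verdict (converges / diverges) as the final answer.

Let f(x) = x^(-7/4). Then f is positive, continuous, and decreasing on [4, infinity), so the integral test applies.
Compute the improper integral int_{4}^infinity f(x) dx:
  antiderivative F(x) = -4/(3*x^(3/4)).
  As x -> infinity, F(x) -> 0 (since p = 7/4 > 1).
  So int = F(infinity) - F(4) = 0 - (-sqrt(2)/3) = sqrt(2)/3.
  Finite, so by the integral test, the series converges.

converges


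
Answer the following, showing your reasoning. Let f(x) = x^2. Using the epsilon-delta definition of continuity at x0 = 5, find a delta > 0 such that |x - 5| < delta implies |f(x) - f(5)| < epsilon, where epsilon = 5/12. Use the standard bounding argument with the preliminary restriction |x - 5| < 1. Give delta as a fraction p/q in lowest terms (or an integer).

Factor: |x^2 - (5)^2| = |x - 5| * |x + 5|.
Impose |x - 5| < 1 first. Then |x + 5| = |(x - 5) + 2*(5)| <= |x - 5| + 2*|5| < 1 + 10 = 11.
So |x^2 - (5)^2| < delta * 11.
We need delta * 11 <= 5/12, i.e. delta <= 5/12/11 = 5/132.
Since 5/132 < 1, this is tighter than 1; take delta = 5/132.
So delta = 5/132 works.

5/132


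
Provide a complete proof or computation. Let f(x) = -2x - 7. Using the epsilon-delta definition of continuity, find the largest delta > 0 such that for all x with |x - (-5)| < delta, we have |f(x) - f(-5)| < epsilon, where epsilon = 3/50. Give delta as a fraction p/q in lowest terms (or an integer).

We compute f(-5) = -2*(-5) - 7 = 3.
|f(x) - f(-5)| = |-2x - 7 - (3)| = |-2(x - (-5))| = 2|x - (-5)|.
We need 2|x - (-5)| < 3/50, i.e. |x - (-5)| < 3/50 / 2 = 3/100.
So any delta <= 3/100 works. Conversely, if delta > 3/100, then x = -5 + 3/100 satisfies |x - (-5)| = 3/100 < delta but |f(x) - f(-5)| = 2 * 3/100 = 3/50, which is not < 3/50; so no larger delta works.
Hence the largest such delta is 3/100.

3/100


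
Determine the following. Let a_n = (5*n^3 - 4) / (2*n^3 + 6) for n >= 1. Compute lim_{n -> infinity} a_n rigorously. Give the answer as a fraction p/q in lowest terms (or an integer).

Divide numerator and denominator by n^3, the highest power:
numerator / n^3 = 5 - 4/n^3
denominator / n^3 = 2 + 6/n^3
As n -> infinity, all terms of the form c/n^k (k >= 1) tend to 0.
So numerator / n^3 -> 5 and denominator / n^3 -> 2.
Therefore lim a_n = 5/2.

5/2


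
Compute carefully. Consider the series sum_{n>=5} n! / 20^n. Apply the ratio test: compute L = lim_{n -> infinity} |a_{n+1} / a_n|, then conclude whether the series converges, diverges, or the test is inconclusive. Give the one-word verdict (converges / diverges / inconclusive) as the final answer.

Let a_n denote the general term. Form the ratio a_{n+1}/a_n and simplify:
a_{n+1}/a_n = n/20 + 1/20
Take the limit as n -> infinity: L = infinity.
Since L = infinity > 1 (or L = infinity), the ratio test implies the series diverges.

diverges


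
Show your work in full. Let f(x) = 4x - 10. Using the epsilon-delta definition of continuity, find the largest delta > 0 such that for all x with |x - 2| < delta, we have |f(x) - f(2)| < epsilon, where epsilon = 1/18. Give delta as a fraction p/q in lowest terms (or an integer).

We compute f(2) = 4*(2) - 10 = -2.
|f(x) - f(2)| = |4x - 10 - (-2)| = |4(x - 2)| = 4|x - 2|.
We need 4|x - 2| < 1/18, i.e. |x - 2| < 1/18 / 4 = 1/72.
So any delta <= 1/72 works. Conversely, if delta > 1/72, then x = 2 + 1/72 satisfies |x - 2| = 1/72 < delta but |f(x) - f(2)| = 4 * 1/72 = 1/18, which is not < 1/18; so no larger delta works.
Hence the largest such delta is 1/72.

1/72


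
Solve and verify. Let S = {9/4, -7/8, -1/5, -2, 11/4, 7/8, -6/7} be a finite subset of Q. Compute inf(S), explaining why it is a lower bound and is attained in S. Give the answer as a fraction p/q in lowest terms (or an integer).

S is finite, so inf(S) = min(S).
Sorted increasing:
-2, -7/8, -6/7, -1/5, 7/8, 9/4, 11/4
The extremum is -2.
For every x in S, x >= -2. And -2 is in S, so it is attained.
Therefore inf(S) = -2.

-2


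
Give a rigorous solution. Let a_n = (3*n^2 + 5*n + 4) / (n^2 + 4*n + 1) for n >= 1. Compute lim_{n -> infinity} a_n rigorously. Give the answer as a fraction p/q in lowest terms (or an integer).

Divide numerator and denominator by n^2, the highest power:
numerator / n^2 = 3 + 5/n + 4/n^2
denominator / n^2 = 1 + 4/n + n^(-2)
As n -> infinity, all terms of the form c/n^k (k >= 1) tend to 0.
So numerator / n^2 -> 3 and denominator / n^2 -> 1.
Therefore lim a_n = 3.

3


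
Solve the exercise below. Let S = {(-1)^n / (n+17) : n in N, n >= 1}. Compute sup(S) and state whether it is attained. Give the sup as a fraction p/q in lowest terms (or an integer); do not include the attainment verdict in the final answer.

Analysis:
- Values: -1/18, 1/19, -1/20, 1/21, -1/22, ...
- Positive terms (even n): 1/(2+17), 1/(4+17), ... decreasing -> max = 1/19 (n=2).
- Negative terms (odd n): -1/(1+17), -1/(3+17), ... increasing -> min = -1/18 (n=1).
- So sup = 1/19 (attained at n=2); inf = -1/18 (attained at n=1).
Conclusion: sup(S) = 1/19, attained in S.

1/19


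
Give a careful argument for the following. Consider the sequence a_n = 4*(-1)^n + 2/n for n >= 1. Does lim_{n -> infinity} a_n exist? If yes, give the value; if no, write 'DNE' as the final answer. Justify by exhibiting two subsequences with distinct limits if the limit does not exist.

Examine the behaviour of a_n along subsequences.
a_{2k} = 4 + 2/(2k) -> 4. a_{2k+1} = -4 + 2/(2k+1) -> -4.
Since these two subsequential limits are 4 and -4, distinct, the full sequence cannot converge (a convergent sequence has all subsequences tending to the same limit). So lim a_n does not exist.

DNE


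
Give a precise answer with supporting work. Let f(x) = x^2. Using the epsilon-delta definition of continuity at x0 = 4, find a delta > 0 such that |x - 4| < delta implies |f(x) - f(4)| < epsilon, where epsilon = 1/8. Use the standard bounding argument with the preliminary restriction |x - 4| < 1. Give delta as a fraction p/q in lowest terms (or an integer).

Factor: |x^2 - (4)^2| = |x - 4| * |x + 4|.
Impose |x - 4| < 1 first. Then |x + 4| = |(x - 4) + 2*(4)| <= |x - 4| + 2*|4| < 1 + 8 = 9.
So |x^2 - (4)^2| < delta * 9.
We need delta * 9 <= 1/8, i.e. delta <= 1/8/9 = 1/72.
Since 1/72 < 1, this is tighter than 1; take delta = 1/72.
So delta = 1/72 works.

1/72


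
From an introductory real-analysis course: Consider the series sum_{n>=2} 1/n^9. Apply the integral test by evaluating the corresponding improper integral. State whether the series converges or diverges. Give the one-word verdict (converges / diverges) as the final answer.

Let f(x) = x^(-9). Then f is positive, continuous, and decreasing on [2, infinity), so the integral test applies.
Compute the improper integral int_{2}^infinity f(x) dx:
  antiderivative F(x) = -1/(8*x^8).
  As x -> infinity, F(x) -> 0 (since p = 9 > 1).
  So int = F(infinity) - F(2) = 0 - (-1/2048) = 1/2048.
  Finite, so by the integral test, the series converges.

converges


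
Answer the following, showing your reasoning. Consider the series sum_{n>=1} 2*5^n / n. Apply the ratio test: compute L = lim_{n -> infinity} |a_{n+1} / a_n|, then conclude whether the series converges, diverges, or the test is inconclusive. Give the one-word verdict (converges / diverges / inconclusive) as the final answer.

Let a_n denote the general term. Form the ratio a_{n+1}/a_n and simplify:
a_{n+1}/a_n = 5*n/(n + 1)
Take the limit as n -> infinity: L = 5.
Since L = 5 > 1 (or L = infinity), the ratio test implies the series diverges.

diverges


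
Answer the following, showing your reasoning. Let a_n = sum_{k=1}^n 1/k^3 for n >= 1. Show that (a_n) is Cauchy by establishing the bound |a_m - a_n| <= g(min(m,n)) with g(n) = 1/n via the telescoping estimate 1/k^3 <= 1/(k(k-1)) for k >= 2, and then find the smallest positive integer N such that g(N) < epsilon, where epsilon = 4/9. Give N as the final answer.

For m > n >= 1: |a_m - a_n| = sum_{k=n+1}^m 1/k^3.
Use 1/k^3 <= 1/(k(k-1)) = 1/(k-1) - 1/k for k >= 2 (which holds since k^3 >= k^2 >= k(k-1) for k >= 2):
sum_{k=n+1}^m 1/k^3 <= sum_{k=n+1}^m (1/(k-1) - 1/k) = 1/n - 1/m <= 1/n.
By symmetry the same bound holds with n,m swapped, so |a_m - a_n| <= 1/min(m,n) = g(min(m,n)). Since g(n) -> 0, (a_n) is Cauchy.
Now solve g(N) < 4/9: 1/N < 4/9 <=> N > 1/(4/9) = 9/4.
The smallest integer strictly greater than 9/4 is N = 3.
Check: g(3) = 1/3 < 4/9; g(2) = 1/2 >= 4/9. So N = 3.

3


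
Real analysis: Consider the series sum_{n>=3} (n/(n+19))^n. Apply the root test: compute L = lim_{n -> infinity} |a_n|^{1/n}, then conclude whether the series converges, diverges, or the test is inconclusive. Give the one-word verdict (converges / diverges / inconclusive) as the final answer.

Let a_n denote the general term. Form |a_n|^(1/n) and simplify:
|a_n|^(1/n) = n/(n + 19)
Take the limit as n -> infinity: L = 1.
Since L = 1, the root test is inconclusive. (In fact a_n = (n/(n+19))^n -> e^(-19) != 0, so the nth-term test shows divergence; but the root test itself gives no conclusion.)

inconclusive


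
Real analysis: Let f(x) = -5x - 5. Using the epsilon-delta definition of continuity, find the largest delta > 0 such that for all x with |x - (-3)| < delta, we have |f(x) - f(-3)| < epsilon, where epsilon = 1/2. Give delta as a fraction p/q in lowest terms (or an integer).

We compute f(-3) = -5*(-3) - 5 = 10.
|f(x) - f(-3)| = |-5x - 5 - (10)| = |-5(x - (-3))| = 5|x - (-3)|.
We need 5|x - (-3)| < 1/2, i.e. |x - (-3)| < 1/2 / 5 = 1/10.
So any delta <= 1/10 works. Conversely, if delta > 1/10, then x = -3 + 1/10 satisfies |x - (-3)| = 1/10 < delta but |f(x) - f(-3)| = 5 * 1/10 = 1/2, which is not < 1/2; so no larger delta works.
Hence the largest such delta is 1/10.

1/10


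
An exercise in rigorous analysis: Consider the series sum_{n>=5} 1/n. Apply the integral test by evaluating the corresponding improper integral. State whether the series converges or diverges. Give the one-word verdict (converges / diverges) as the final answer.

Let f(x) = 1/x. Then f is positive, continuous, and decreasing on [5, infinity), so the integral test applies.
Compute the improper integral int_{5}^infinity f(x) dx:
  antiderivative F(x) = log(x).
  As x -> infinity, log(x) -> infinity.
  So int = infinity - log(5) = infinity. By the integral test, the series diverges.

diverges


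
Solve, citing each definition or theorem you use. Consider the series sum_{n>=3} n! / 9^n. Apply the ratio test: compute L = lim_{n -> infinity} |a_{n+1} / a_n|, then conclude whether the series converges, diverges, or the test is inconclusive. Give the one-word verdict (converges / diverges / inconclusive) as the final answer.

Let a_n denote the general term. Form the ratio a_{n+1}/a_n and simplify:
a_{n+1}/a_n = n/9 + 1/9
Take the limit as n -> infinity: L = infinity.
Since L = infinity > 1 (or L = infinity), the ratio test implies the series diverges.

diverges


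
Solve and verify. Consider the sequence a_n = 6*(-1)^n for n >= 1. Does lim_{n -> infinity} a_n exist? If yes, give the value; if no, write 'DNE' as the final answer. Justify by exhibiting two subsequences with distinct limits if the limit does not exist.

Examine the behaviour of a_n along subsequences.
Even-n subsequence a_{2k} = 6 -> 6. Odd-n subsequence a_{2k+1} = -6 -> -6.
Since these two subsequential limits are 6 and -6, distinct, the full sequence cannot converge (a convergent sequence has all subsequences tending to the same limit). So lim a_n does not exist.

DNE


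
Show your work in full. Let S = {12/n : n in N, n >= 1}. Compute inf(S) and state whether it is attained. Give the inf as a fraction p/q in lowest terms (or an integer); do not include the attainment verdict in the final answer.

Analysis:
- Values: 12, 6, 4, 3, ... strictly decreasing.
- The maximum is 12 (n=1); sup = 12 (attained).
- The set is bounded below by 0; 12/n -> 0 so 0 is the greatest lower bound.
- 0 is not in the set, so inf = 0 is not attained.
Conclusion: inf(S) = 0, not attained in S.

0


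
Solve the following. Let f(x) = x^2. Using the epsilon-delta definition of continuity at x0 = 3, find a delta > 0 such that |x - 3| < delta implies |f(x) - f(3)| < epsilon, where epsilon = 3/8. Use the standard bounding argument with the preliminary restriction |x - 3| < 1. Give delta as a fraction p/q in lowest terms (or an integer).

Factor: |x^2 - (3)^2| = |x - 3| * |x + 3|.
Impose |x - 3| < 1 first. Then |x + 3| = |(x - 3) + 2*(3)| <= |x - 3| + 2*|3| < 1 + 6 = 7.
So |x^2 - (3)^2| < delta * 7.
We need delta * 7 <= 3/8, i.e. delta <= 3/8/7 = 3/56.
Since 3/56 < 1, this is tighter than 1; take delta = 3/56.
So delta = 3/56 works.

3/56


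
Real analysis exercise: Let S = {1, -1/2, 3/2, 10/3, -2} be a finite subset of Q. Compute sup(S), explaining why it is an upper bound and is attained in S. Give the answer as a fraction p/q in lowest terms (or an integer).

S is finite, so sup(S) = max(S).
Sorted decreasing:
10/3, 3/2, 1, -1/2, -2
The extremum is 10/3.
For every x in S, x <= 10/3. And 10/3 is in S, so it is attained.
Therefore sup(S) = 10/3.

10/3


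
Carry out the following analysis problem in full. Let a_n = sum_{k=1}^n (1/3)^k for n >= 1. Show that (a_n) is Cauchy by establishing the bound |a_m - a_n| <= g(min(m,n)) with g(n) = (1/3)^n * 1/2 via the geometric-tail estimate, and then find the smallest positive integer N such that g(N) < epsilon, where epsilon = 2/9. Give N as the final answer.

For m > n >= 1: |a_m - a_n| = sum_{k=n+1}^m (1/3)^k < sum_{k=n+1}^infinity (1/3)^k = (1/3)^(n+1) / (1 - 1/3) = (1/3)^n * (1/3) * (3/2) = (1/3)^n * 1/2.
So g(n) = (1/3)^n / 2. Since g(n) -> 0, (a_n) is Cauchy.
Now solve g(N) < 2/9: (1/3)^N / 2 < 2/9 <=> 3^N > 1 / (2 * 2/9) = 9/4.
Check powers of 3: 3^0 = 1 <= 9/4, 3^1 = 3 > 9/4.
So the smallest such N is 1. Check: g(1) = 1/(2 * 3) = 1/6 < 2/9.

1


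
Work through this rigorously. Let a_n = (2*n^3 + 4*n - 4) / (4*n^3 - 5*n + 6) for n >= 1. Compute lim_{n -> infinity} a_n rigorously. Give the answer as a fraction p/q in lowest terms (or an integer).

Divide numerator and denominator by n^3, the highest power:
numerator / n^3 = 2 + 4/n^2 - 4/n^3
denominator / n^3 = 4 - 5/n^2 + 6/n^3
As n -> infinity, all terms of the form c/n^k (k >= 1) tend to 0.
So numerator / n^3 -> 2 and denominator / n^3 -> 4.
Therefore lim a_n = 1/2.

1/2


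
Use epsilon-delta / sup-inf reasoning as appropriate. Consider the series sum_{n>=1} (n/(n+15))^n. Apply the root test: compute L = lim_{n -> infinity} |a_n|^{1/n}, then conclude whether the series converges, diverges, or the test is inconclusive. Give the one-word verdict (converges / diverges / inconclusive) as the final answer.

Let a_n denote the general term. Form |a_n|^(1/n) and simplify:
|a_n|^(1/n) = n/(n + 15)
Take the limit as n -> infinity: L = 1.
Since L = 1, the root test is inconclusive. (In fact a_n = (n/(n+15))^n -> e^(-15) != 0, so the nth-term test shows divergence; but the root test itself gives no conclusion.)

inconclusive


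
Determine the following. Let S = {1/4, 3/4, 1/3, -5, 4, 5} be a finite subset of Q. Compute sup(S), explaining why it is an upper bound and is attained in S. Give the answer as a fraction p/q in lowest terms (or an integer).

S is finite, so sup(S) = max(S).
Sorted decreasing:
5, 4, 3/4, 1/3, 1/4, -5
The extremum is 5.
For every x in S, x <= 5. And 5 is in S, so it is attained.
Therefore sup(S) = 5.

5


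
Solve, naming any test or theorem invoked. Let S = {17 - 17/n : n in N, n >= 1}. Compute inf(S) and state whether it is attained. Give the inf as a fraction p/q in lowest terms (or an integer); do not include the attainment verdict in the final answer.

Analysis:
- Values: 0, 17/2, 34/3, 51/4, ... strictly increasing.
- Minimum is 0 (n=1); inf = 0 (attained).
- 17 - 17/n -> 17 from below; sup = 17, not attained.
Conclusion: inf(S) = 0, attained in S.

0


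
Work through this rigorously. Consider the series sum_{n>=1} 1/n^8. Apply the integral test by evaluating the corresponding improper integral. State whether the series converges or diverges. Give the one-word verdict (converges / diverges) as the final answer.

Let f(x) = x^(-8). Then f is positive, continuous, and decreasing on [1, infinity), so the integral test applies.
Compute the improper integral int_{1}^infinity f(x) dx:
  antiderivative F(x) = -1/(7*x^7).
  As x -> infinity, F(x) -> 0 (since p = 8 > 1).
  So int = F(infinity) - F(1) = 0 - (-1/7) = 1/7.
  Finite, so by the integral test, the series converges.

converges


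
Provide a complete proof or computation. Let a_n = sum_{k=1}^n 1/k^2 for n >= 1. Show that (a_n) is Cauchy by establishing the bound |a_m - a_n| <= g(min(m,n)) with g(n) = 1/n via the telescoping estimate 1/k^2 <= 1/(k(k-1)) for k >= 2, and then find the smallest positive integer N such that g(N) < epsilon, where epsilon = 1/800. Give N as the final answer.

For m > n >= 1: |a_m - a_n| = sum_{k=n+1}^m 1/k^2.
Use 1/k^2 <= 1/(k(k-1)) = 1/(k-1) - 1/k for k >= 2:
sum_{k=n+1}^m 1/k^2 <= sum_{k=n+1}^m (1/(k-1) - 1/k) = 1/n - 1/m <= 1/n.
By symmetry the same bound holds with n,m swapped, so |a_m - a_n| <= 1/min(m,n) = g(min(m,n)). Since g(n) -> 0, (a_n) is Cauchy.
Now solve g(N) < 1/800: 1/N < 1/800 <=> N > 1/(1/800) = 800.
The smallest integer strictly greater than 800 is N = 801.
Check: g(801) = 1/801 < 1/800; g(800) = 1/800 >= 1/800. So N = 801.

801


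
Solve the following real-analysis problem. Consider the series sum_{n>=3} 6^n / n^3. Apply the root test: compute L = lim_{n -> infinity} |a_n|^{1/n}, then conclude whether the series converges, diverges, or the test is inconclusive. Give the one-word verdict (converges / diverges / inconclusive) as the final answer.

Let a_n denote the general term. Form |a_n|^(1/n) and simplify:
|a_n|^(1/n) = 6/n^(3/n)
Take the limit as n -> infinity: L = 6.
Since L = 6 > 1, the root test implies divergence.

diverges


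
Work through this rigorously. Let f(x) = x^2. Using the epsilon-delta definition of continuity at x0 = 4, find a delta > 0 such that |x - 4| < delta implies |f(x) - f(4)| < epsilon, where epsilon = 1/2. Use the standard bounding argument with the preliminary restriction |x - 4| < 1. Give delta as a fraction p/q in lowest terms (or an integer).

Factor: |x^2 - (4)^2| = |x - 4| * |x + 4|.
Impose |x - 4| < 1 first. Then |x + 4| = |(x - 4) + 2*(4)| <= |x - 4| + 2*|4| < 1 + 8 = 9.
So |x^2 - (4)^2| < delta * 9.
We need delta * 9 <= 1/2, i.e. delta <= 1/2/9 = 1/18.
Since 1/18 < 1, this is tighter than 1; take delta = 1/18.
So delta = 1/18 works.

1/18


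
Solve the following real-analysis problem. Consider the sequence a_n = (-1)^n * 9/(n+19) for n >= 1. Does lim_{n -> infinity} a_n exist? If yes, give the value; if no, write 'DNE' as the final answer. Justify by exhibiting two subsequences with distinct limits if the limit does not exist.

Examine the behaviour of a_n along subsequences.
Even-n subsequence a_{2k} = 9/(2k+19) -> 0. Odd-n subsequence a_{2k+1} = -9/(2k+20) -> 0. Both tend to 0, which suggests the limit is 0; verify directly.
|a_n - 0| = 9/(n+19) < 9/n for every n >= 1.
Given epsilon > 0, choose a positive integer N > 9/epsilon. Then for all n >= N, |a_n| < 9/n <= 9/N < epsilon.
So by the definition of the limit, lim a_n exists and equals 0.

0


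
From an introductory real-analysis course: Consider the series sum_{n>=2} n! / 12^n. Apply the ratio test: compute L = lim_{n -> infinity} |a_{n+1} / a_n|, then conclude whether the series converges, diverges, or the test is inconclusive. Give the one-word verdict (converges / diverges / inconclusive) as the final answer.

Let a_n denote the general term. Form the ratio a_{n+1}/a_n and simplify:
a_{n+1}/a_n = n/12 + 1/12
Take the limit as n -> infinity: L = infinity.
Since L = infinity > 1 (or L = infinity), the ratio test implies the series diverges.

diverges


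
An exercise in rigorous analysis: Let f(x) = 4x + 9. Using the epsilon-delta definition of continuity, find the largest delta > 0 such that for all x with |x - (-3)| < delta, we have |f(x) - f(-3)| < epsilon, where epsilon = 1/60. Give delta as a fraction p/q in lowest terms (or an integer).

We compute f(-3) = 4*(-3) + 9 = -3.
|f(x) - f(-3)| = |4x + 9 - (-3)| = |4(x - (-3))| = 4|x - (-3)|.
We need 4|x - (-3)| < 1/60, i.e. |x - (-3)| < 1/60 / 4 = 1/240.
So any delta <= 1/240 works. Conversely, if delta > 1/240, then x = -3 + 1/240 satisfies |x - (-3)| = 1/240 < delta but |f(x) - f(-3)| = 4 * 1/240 = 1/60, which is not < 1/60; so no larger delta works.
Hence the largest such delta is 1/240.

1/240


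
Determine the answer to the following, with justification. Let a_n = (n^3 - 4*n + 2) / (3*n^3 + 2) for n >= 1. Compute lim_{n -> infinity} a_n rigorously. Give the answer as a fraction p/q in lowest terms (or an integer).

Divide numerator and denominator by n^3, the highest power:
numerator / n^3 = 1 - 4/n^2 + 2/n^3
denominator / n^3 = 3 + 2/n^3
As n -> infinity, all terms of the form c/n^k (k >= 1) tend to 0.
So numerator / n^3 -> 1 and denominator / n^3 -> 3.
Therefore lim a_n = 1/3.

1/3


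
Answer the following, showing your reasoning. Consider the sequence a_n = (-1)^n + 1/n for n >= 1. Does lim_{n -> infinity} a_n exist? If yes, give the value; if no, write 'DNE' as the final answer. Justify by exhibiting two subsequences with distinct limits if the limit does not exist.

Examine the behaviour of a_n along subsequences.
a_{2k} = 1 + 1/(2k) -> 1. a_{2k+1} = -1 + 1/(2k+1) -> -1.
Since these two subsequential limits are 1 and -1, distinct, the full sequence cannot converge (a convergent sequence has all subsequences tending to the same limit). So lim a_n does not exist.

DNE


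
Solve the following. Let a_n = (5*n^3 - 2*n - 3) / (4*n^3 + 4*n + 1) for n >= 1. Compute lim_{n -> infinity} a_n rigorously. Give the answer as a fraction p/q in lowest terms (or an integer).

Divide numerator and denominator by n^3, the highest power:
numerator / n^3 = 5 - 2/n^2 - 3/n^3
denominator / n^3 = 4 + 4/n^2 + n^(-3)
As n -> infinity, all terms of the form c/n^k (k >= 1) tend to 0.
So numerator / n^3 -> 5 and denominator / n^3 -> 4.
Therefore lim a_n = 5/4.

5/4


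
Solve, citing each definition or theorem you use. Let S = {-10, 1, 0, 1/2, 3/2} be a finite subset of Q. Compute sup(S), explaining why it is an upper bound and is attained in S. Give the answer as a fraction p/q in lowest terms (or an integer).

S is finite, so sup(S) = max(S).
Sorted decreasing:
3/2, 1, 1/2, 0, -10
The extremum is 3/2.
For every x in S, x <= 3/2. And 3/2 is in S, so it is attained.
Therefore sup(S) = 3/2.

3/2


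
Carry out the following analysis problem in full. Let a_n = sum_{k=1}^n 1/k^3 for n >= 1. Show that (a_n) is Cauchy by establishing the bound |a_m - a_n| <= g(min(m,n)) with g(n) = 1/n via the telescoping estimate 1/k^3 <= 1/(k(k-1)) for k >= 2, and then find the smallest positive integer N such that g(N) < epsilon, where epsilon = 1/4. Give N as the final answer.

For m > n >= 1: |a_m - a_n| = sum_{k=n+1}^m 1/k^3.
Use 1/k^3 <= 1/(k(k-1)) = 1/(k-1) - 1/k for k >= 2 (which holds since k^3 >= k^2 >= k(k-1) for k >= 2):
sum_{k=n+1}^m 1/k^3 <= sum_{k=n+1}^m (1/(k-1) - 1/k) = 1/n - 1/m <= 1/n.
By symmetry the same bound holds with n,m swapped, so |a_m - a_n| <= 1/min(m,n) = g(min(m,n)). Since g(n) -> 0, (a_n) is Cauchy.
Now solve g(N) < 1/4: 1/N < 1/4 <=> N > 1/(1/4) = 4.
The smallest integer strictly greater than 4 is N = 5.
Check: g(5) = 1/5 < 1/4; g(4) = 1/4 >= 1/4. So N = 5.

5


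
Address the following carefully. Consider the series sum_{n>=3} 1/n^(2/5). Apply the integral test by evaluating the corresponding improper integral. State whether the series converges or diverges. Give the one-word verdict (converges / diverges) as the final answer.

Let f(x) = x^(-2/5). Then f is positive, continuous, and decreasing on [3, infinity), so the integral test applies.
Compute the improper integral int_{3}^infinity f(x) dx:
  antiderivative F(x) = 5*x^(3/5)/3.
  As x -> infinity, F(x) -> infinity (since p = 2/5 < 1).
  So the integral diverges. By the integral test, the series diverges.

diverges


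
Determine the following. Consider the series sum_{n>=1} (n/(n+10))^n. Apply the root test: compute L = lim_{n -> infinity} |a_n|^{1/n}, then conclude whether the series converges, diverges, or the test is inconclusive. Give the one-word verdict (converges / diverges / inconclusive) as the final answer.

Let a_n denote the general term. Form |a_n|^(1/n) and simplify:
|a_n|^(1/n) = n/(n + 10)
Take the limit as n -> infinity: L = 1.
Since L = 1, the root test is inconclusive. (In fact a_n = (n/(n+10))^n -> e^(-10) != 0, so the nth-term test shows divergence; but the root test itself gives no conclusion.)

inconclusive


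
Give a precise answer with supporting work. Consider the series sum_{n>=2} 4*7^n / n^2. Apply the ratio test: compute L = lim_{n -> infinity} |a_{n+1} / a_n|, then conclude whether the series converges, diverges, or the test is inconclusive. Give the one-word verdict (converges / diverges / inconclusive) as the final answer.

Let a_n denote the general term. Form the ratio a_{n+1}/a_n and simplify:
a_{n+1}/a_n = 7*n^2/(n + 1)^2
Take the limit as n -> infinity: L = 7.
Since L = 7 > 1 (or L = infinity), the ratio test implies the series diverges.

diverges
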